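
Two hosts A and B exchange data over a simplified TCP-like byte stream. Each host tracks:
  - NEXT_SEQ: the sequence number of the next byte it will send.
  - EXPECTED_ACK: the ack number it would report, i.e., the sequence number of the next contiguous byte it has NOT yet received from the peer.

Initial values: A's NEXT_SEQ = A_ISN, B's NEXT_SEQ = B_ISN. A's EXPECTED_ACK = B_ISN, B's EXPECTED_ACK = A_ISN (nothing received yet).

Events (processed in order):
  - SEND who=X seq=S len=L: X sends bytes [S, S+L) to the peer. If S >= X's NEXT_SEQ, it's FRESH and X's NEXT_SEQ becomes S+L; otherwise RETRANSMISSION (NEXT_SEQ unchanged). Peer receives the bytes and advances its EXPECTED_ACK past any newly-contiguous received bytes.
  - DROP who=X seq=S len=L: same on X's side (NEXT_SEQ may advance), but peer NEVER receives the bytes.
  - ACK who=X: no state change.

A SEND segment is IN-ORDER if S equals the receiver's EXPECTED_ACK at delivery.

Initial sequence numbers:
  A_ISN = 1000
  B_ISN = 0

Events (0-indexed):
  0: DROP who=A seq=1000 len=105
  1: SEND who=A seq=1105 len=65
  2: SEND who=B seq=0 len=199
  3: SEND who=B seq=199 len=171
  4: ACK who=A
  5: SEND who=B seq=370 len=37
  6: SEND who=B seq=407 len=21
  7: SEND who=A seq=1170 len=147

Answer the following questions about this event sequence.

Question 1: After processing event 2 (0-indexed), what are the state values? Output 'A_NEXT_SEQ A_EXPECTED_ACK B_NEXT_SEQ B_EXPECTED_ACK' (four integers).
After event 0: A_seq=1105 A_ack=0 B_seq=0 B_ack=1000
After event 1: A_seq=1170 A_ack=0 B_seq=0 B_ack=1000
After event 2: A_seq=1170 A_ack=199 B_seq=199 B_ack=1000

1170 199 199 1000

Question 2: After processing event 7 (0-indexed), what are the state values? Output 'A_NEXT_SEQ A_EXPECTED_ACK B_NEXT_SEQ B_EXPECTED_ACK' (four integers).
After event 0: A_seq=1105 A_ack=0 B_seq=0 B_ack=1000
After event 1: A_seq=1170 A_ack=0 B_seq=0 B_ack=1000
After event 2: A_seq=1170 A_ack=199 B_seq=199 B_ack=1000
After event 3: A_seq=1170 A_ack=370 B_seq=370 B_ack=1000
After event 4: A_seq=1170 A_ack=370 B_seq=370 B_ack=1000
After event 5: A_seq=1170 A_ack=407 B_seq=407 B_ack=1000
After event 6: A_seq=1170 A_ack=428 B_seq=428 B_ack=1000
After event 7: A_seq=1317 A_ack=428 B_seq=428 B_ack=1000

1317 428 428 1000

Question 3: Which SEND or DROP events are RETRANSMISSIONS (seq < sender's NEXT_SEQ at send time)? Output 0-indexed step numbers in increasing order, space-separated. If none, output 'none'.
Answer: none

Derivation:
Step 0: DROP seq=1000 -> fresh
Step 1: SEND seq=1105 -> fresh
Step 2: SEND seq=0 -> fresh
Step 3: SEND seq=199 -> fresh
Step 5: SEND seq=370 -> fresh
Step 6: SEND seq=407 -> fresh
Step 7: SEND seq=1170 -> fresh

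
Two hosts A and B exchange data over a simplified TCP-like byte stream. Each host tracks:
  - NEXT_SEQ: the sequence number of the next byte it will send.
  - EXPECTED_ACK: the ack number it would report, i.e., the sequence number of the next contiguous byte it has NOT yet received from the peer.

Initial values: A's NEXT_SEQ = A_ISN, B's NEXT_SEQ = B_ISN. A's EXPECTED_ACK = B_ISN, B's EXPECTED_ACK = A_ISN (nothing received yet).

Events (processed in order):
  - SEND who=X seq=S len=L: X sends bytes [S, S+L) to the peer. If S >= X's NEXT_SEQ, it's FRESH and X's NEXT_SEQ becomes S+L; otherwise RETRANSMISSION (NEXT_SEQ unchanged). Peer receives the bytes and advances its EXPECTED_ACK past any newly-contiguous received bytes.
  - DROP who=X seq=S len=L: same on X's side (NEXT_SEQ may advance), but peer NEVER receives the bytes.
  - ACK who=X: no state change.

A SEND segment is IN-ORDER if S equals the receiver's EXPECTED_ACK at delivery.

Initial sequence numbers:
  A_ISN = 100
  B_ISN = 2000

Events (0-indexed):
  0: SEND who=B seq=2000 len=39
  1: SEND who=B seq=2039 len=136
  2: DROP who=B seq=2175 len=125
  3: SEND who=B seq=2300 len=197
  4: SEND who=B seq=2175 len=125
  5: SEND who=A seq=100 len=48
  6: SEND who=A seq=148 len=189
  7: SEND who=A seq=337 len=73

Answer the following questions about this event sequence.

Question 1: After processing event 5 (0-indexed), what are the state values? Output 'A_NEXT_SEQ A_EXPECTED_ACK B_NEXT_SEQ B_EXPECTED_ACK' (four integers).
After event 0: A_seq=100 A_ack=2039 B_seq=2039 B_ack=100
After event 1: A_seq=100 A_ack=2175 B_seq=2175 B_ack=100
After event 2: A_seq=100 A_ack=2175 B_seq=2300 B_ack=100
After event 3: A_seq=100 A_ack=2175 B_seq=2497 B_ack=100
After event 4: A_seq=100 A_ack=2497 B_seq=2497 B_ack=100
After event 5: A_seq=148 A_ack=2497 B_seq=2497 B_ack=148

148 2497 2497 148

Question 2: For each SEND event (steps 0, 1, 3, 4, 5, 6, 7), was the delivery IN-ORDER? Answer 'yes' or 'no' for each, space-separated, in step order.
Answer: yes yes no yes yes yes yes

Derivation:
Step 0: SEND seq=2000 -> in-order
Step 1: SEND seq=2039 -> in-order
Step 3: SEND seq=2300 -> out-of-order
Step 4: SEND seq=2175 -> in-order
Step 5: SEND seq=100 -> in-order
Step 6: SEND seq=148 -> in-order
Step 7: SEND seq=337 -> in-order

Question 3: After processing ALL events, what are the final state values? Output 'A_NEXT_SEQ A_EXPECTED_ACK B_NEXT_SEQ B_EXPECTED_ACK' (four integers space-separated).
Answer: 410 2497 2497 410

Derivation:
After event 0: A_seq=100 A_ack=2039 B_seq=2039 B_ack=100
After event 1: A_seq=100 A_ack=2175 B_seq=2175 B_ack=100
After event 2: A_seq=100 A_ack=2175 B_seq=2300 B_ack=100
After event 3: A_seq=100 A_ack=2175 B_seq=2497 B_ack=100
After event 4: A_seq=100 A_ack=2497 B_seq=2497 B_ack=100
After event 5: A_seq=148 A_ack=2497 B_seq=2497 B_ack=148
After event 6: A_seq=337 A_ack=2497 B_seq=2497 B_ack=337
After event 7: A_seq=410 A_ack=2497 B_seq=2497 B_ack=410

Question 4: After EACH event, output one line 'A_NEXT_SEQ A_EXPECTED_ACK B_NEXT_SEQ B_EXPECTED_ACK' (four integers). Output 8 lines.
100 2039 2039 100
100 2175 2175 100
100 2175 2300 100
100 2175 2497 100
100 2497 2497 100
148 2497 2497 148
337 2497 2497 337
410 2497 2497 410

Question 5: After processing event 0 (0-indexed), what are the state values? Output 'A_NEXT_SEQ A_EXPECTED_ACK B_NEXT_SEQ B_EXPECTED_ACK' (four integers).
After event 0: A_seq=100 A_ack=2039 B_seq=2039 B_ack=100

100 2039 2039 100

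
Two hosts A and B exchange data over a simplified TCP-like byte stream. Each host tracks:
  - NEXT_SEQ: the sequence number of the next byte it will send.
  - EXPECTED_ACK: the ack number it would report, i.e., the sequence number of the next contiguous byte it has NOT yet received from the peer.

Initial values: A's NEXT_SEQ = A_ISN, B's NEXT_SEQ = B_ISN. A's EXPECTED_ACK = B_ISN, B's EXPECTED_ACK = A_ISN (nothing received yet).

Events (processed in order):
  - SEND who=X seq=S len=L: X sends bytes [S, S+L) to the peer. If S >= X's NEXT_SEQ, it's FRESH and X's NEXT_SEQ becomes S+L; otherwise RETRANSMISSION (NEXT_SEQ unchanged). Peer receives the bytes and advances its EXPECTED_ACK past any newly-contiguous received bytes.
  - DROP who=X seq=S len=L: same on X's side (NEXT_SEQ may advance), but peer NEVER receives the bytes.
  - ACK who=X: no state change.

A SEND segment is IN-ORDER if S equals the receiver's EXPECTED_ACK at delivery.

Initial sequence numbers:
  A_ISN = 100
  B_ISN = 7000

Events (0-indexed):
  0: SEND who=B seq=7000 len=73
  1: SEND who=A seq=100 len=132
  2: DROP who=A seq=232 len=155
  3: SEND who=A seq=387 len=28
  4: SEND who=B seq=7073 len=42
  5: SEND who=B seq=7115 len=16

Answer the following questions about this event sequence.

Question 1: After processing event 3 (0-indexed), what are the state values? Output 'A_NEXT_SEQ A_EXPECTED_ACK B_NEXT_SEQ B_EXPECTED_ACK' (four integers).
After event 0: A_seq=100 A_ack=7073 B_seq=7073 B_ack=100
After event 1: A_seq=232 A_ack=7073 B_seq=7073 B_ack=232
After event 2: A_seq=387 A_ack=7073 B_seq=7073 B_ack=232
After event 3: A_seq=415 A_ack=7073 B_seq=7073 B_ack=232

415 7073 7073 232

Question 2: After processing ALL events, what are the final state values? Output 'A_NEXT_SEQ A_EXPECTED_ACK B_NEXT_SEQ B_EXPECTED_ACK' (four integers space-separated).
Answer: 415 7131 7131 232

Derivation:
After event 0: A_seq=100 A_ack=7073 B_seq=7073 B_ack=100
After event 1: A_seq=232 A_ack=7073 B_seq=7073 B_ack=232
After event 2: A_seq=387 A_ack=7073 B_seq=7073 B_ack=232
After event 3: A_seq=415 A_ack=7073 B_seq=7073 B_ack=232
After event 4: A_seq=415 A_ack=7115 B_seq=7115 B_ack=232
After event 5: A_seq=415 A_ack=7131 B_seq=7131 B_ack=232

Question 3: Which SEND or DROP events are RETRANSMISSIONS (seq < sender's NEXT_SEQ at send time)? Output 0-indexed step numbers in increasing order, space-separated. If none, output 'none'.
Step 0: SEND seq=7000 -> fresh
Step 1: SEND seq=100 -> fresh
Step 2: DROP seq=232 -> fresh
Step 3: SEND seq=387 -> fresh
Step 4: SEND seq=7073 -> fresh
Step 5: SEND seq=7115 -> fresh

Answer: none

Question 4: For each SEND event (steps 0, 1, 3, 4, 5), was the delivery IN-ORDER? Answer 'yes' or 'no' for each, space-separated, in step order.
Step 0: SEND seq=7000 -> in-order
Step 1: SEND seq=100 -> in-order
Step 3: SEND seq=387 -> out-of-order
Step 4: SEND seq=7073 -> in-order
Step 5: SEND seq=7115 -> in-order

Answer: yes yes no yes yes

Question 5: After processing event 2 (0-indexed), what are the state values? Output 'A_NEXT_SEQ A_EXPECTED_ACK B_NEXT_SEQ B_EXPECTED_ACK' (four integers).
After event 0: A_seq=100 A_ack=7073 B_seq=7073 B_ack=100
After event 1: A_seq=232 A_ack=7073 B_seq=7073 B_ack=232
After event 2: A_seq=387 A_ack=7073 B_seq=7073 B_ack=232

387 7073 7073 232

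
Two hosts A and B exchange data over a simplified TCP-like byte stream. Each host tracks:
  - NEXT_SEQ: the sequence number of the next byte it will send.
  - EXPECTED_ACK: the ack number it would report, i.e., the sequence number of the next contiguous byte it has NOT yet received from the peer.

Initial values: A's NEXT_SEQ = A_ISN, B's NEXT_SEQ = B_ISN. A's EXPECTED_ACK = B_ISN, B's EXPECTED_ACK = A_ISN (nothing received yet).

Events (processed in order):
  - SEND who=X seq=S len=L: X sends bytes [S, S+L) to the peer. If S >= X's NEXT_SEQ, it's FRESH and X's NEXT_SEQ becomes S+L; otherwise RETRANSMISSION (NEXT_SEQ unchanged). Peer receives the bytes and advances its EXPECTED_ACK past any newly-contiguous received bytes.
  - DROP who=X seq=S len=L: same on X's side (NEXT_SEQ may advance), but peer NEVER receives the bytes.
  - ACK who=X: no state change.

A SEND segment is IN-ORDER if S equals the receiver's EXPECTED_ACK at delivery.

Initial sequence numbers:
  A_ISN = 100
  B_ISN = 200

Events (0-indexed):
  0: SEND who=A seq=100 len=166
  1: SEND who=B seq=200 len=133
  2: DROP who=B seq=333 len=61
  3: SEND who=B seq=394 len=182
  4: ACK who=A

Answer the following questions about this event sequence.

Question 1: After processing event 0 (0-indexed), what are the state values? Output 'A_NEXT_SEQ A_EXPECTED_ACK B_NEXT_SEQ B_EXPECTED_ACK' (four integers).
After event 0: A_seq=266 A_ack=200 B_seq=200 B_ack=266

266 200 200 266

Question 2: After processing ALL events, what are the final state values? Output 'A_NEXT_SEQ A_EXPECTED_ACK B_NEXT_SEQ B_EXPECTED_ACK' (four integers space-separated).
Answer: 266 333 576 266

Derivation:
After event 0: A_seq=266 A_ack=200 B_seq=200 B_ack=266
After event 1: A_seq=266 A_ack=333 B_seq=333 B_ack=266
After event 2: A_seq=266 A_ack=333 B_seq=394 B_ack=266
After event 3: A_seq=266 A_ack=333 B_seq=576 B_ack=266
After event 4: A_seq=266 A_ack=333 B_seq=576 B_ack=266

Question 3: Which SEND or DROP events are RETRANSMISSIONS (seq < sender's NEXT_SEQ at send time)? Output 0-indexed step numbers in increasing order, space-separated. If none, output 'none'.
Step 0: SEND seq=100 -> fresh
Step 1: SEND seq=200 -> fresh
Step 2: DROP seq=333 -> fresh
Step 3: SEND seq=394 -> fresh

Answer: none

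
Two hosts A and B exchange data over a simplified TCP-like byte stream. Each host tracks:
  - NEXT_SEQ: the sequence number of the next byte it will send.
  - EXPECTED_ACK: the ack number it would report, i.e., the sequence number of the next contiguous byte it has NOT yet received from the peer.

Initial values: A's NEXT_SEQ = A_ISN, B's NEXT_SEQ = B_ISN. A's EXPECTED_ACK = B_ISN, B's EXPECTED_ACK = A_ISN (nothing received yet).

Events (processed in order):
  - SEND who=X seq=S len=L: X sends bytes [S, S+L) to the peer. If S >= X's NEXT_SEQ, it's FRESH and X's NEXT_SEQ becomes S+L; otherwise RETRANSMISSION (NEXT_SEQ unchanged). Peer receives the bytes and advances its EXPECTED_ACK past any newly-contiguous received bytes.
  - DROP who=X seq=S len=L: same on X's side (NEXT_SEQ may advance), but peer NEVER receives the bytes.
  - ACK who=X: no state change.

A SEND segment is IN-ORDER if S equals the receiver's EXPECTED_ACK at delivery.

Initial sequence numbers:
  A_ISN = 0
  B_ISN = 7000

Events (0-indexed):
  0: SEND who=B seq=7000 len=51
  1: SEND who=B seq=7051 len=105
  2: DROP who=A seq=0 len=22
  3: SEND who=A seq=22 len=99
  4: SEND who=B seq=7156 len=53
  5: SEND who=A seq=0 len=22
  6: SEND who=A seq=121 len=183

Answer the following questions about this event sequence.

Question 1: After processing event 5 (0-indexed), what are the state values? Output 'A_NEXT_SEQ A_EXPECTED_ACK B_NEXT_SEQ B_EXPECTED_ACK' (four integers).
After event 0: A_seq=0 A_ack=7051 B_seq=7051 B_ack=0
After event 1: A_seq=0 A_ack=7156 B_seq=7156 B_ack=0
After event 2: A_seq=22 A_ack=7156 B_seq=7156 B_ack=0
After event 3: A_seq=121 A_ack=7156 B_seq=7156 B_ack=0
After event 4: A_seq=121 A_ack=7209 B_seq=7209 B_ack=0
After event 5: A_seq=121 A_ack=7209 B_seq=7209 B_ack=121

121 7209 7209 121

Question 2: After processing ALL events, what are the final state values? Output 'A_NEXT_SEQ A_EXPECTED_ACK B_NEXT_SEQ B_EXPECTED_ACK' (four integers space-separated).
Answer: 304 7209 7209 304

Derivation:
After event 0: A_seq=0 A_ack=7051 B_seq=7051 B_ack=0
After event 1: A_seq=0 A_ack=7156 B_seq=7156 B_ack=0
After event 2: A_seq=22 A_ack=7156 B_seq=7156 B_ack=0
After event 3: A_seq=121 A_ack=7156 B_seq=7156 B_ack=0
After event 4: A_seq=121 A_ack=7209 B_seq=7209 B_ack=0
After event 5: A_seq=121 A_ack=7209 B_seq=7209 B_ack=121
After event 6: A_seq=304 A_ack=7209 B_seq=7209 B_ack=304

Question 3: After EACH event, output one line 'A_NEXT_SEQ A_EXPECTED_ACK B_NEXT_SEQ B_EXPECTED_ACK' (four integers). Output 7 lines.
0 7051 7051 0
0 7156 7156 0
22 7156 7156 0
121 7156 7156 0
121 7209 7209 0
121 7209 7209 121
304 7209 7209 304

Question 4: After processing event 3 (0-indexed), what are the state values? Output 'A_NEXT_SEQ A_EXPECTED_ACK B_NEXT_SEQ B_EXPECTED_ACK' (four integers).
After event 0: A_seq=0 A_ack=7051 B_seq=7051 B_ack=0
After event 1: A_seq=0 A_ack=7156 B_seq=7156 B_ack=0
After event 2: A_seq=22 A_ack=7156 B_seq=7156 B_ack=0
After event 3: A_seq=121 A_ack=7156 B_seq=7156 B_ack=0

121 7156 7156 0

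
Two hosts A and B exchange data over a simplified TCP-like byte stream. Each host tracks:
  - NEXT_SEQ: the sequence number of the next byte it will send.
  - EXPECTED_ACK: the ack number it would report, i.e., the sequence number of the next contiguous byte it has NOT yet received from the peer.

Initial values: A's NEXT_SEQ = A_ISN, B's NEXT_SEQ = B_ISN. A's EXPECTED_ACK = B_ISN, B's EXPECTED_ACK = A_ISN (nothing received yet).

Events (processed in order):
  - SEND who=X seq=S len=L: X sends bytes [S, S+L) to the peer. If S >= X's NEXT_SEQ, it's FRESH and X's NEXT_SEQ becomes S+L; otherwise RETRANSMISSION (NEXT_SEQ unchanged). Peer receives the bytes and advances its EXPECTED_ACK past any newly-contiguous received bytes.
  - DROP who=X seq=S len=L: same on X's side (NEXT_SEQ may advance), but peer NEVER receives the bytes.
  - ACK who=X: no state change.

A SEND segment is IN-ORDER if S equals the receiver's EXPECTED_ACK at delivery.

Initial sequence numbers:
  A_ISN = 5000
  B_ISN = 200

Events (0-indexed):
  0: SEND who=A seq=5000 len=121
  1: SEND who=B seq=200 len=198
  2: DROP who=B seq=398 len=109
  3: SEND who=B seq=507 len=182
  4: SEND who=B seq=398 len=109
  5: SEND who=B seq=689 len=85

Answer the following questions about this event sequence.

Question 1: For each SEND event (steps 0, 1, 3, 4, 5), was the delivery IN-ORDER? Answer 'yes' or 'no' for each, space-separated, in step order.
Answer: yes yes no yes yes

Derivation:
Step 0: SEND seq=5000 -> in-order
Step 1: SEND seq=200 -> in-order
Step 3: SEND seq=507 -> out-of-order
Step 4: SEND seq=398 -> in-order
Step 5: SEND seq=689 -> in-order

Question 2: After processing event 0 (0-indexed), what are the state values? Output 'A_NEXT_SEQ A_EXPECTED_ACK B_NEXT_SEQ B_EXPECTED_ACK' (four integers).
After event 0: A_seq=5121 A_ack=200 B_seq=200 B_ack=5121

5121 200 200 5121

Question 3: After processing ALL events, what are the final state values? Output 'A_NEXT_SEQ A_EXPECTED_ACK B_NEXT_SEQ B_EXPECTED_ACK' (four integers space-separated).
After event 0: A_seq=5121 A_ack=200 B_seq=200 B_ack=5121
After event 1: A_seq=5121 A_ack=398 B_seq=398 B_ack=5121
After event 2: A_seq=5121 A_ack=398 B_seq=507 B_ack=5121
After event 3: A_seq=5121 A_ack=398 B_seq=689 B_ack=5121
After event 4: A_seq=5121 A_ack=689 B_seq=689 B_ack=5121
After event 5: A_seq=5121 A_ack=774 B_seq=774 B_ack=5121

Answer: 5121 774 774 5121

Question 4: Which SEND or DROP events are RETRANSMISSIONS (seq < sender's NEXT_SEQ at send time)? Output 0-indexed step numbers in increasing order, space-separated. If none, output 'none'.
Step 0: SEND seq=5000 -> fresh
Step 1: SEND seq=200 -> fresh
Step 2: DROP seq=398 -> fresh
Step 3: SEND seq=507 -> fresh
Step 4: SEND seq=398 -> retransmit
Step 5: SEND seq=689 -> fresh

Answer: 4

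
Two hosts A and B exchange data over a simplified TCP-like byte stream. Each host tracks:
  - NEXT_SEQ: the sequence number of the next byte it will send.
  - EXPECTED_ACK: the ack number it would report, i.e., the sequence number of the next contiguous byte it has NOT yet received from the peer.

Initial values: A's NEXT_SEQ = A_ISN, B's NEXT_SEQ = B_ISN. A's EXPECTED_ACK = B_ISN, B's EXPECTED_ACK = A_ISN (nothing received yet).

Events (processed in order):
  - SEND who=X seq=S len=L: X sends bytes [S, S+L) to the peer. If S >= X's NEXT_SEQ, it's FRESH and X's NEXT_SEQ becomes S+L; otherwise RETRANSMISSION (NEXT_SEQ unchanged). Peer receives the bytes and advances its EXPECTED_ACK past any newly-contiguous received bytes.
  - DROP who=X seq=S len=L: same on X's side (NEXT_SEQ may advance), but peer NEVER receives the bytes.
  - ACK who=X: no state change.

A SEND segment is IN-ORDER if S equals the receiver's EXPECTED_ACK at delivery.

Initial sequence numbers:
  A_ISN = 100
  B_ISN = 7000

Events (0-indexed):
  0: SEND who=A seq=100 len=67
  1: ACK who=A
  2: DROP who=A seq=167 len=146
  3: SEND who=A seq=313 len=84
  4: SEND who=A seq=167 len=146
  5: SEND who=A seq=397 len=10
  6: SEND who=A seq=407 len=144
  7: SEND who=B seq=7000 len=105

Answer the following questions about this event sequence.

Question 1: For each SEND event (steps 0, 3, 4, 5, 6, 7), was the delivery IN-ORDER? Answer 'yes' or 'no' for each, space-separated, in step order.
Step 0: SEND seq=100 -> in-order
Step 3: SEND seq=313 -> out-of-order
Step 4: SEND seq=167 -> in-order
Step 5: SEND seq=397 -> in-order
Step 6: SEND seq=407 -> in-order
Step 7: SEND seq=7000 -> in-order

Answer: yes no yes yes yes yes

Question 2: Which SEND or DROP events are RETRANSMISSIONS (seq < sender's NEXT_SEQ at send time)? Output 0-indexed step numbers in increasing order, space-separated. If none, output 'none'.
Step 0: SEND seq=100 -> fresh
Step 2: DROP seq=167 -> fresh
Step 3: SEND seq=313 -> fresh
Step 4: SEND seq=167 -> retransmit
Step 5: SEND seq=397 -> fresh
Step 6: SEND seq=407 -> fresh
Step 7: SEND seq=7000 -> fresh

Answer: 4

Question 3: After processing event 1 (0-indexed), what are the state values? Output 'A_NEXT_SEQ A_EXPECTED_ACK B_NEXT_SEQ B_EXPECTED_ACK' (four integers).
After event 0: A_seq=167 A_ack=7000 B_seq=7000 B_ack=167
After event 1: A_seq=167 A_ack=7000 B_seq=7000 B_ack=167

167 7000 7000 167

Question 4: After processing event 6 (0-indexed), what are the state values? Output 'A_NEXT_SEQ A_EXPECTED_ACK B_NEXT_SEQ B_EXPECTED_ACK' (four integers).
After event 0: A_seq=167 A_ack=7000 B_seq=7000 B_ack=167
After event 1: A_seq=167 A_ack=7000 B_seq=7000 B_ack=167
After event 2: A_seq=313 A_ack=7000 B_seq=7000 B_ack=167
After event 3: A_seq=397 A_ack=7000 B_seq=7000 B_ack=167
After event 4: A_seq=397 A_ack=7000 B_seq=7000 B_ack=397
After event 5: A_seq=407 A_ack=7000 B_seq=7000 B_ack=407
After event 6: A_seq=551 A_ack=7000 B_seq=7000 B_ack=551

551 7000 7000 551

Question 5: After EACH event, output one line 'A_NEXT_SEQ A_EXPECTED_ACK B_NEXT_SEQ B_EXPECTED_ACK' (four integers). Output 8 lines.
167 7000 7000 167
167 7000 7000 167
313 7000 7000 167
397 7000 7000 167
397 7000 7000 397
407 7000 7000 407
551 7000 7000 551
551 7105 7105 551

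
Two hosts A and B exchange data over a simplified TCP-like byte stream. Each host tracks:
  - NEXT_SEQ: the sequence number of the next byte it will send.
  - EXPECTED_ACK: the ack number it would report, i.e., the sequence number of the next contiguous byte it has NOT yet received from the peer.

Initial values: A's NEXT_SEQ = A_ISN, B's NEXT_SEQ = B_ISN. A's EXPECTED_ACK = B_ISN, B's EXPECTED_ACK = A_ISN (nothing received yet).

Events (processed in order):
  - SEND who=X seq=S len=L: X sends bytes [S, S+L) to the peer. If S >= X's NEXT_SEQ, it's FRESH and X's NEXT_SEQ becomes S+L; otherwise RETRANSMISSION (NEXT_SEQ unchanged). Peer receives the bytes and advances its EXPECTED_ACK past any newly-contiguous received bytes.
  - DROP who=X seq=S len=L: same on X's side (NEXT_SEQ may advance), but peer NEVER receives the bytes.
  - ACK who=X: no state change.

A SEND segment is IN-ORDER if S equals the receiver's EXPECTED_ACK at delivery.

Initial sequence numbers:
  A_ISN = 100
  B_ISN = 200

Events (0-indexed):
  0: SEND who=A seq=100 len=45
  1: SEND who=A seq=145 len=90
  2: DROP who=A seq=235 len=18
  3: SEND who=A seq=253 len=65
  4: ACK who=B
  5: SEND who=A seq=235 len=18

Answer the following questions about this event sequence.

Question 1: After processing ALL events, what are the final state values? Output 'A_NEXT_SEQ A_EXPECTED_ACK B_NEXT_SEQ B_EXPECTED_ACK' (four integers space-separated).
Answer: 318 200 200 318

Derivation:
After event 0: A_seq=145 A_ack=200 B_seq=200 B_ack=145
After event 1: A_seq=235 A_ack=200 B_seq=200 B_ack=235
After event 2: A_seq=253 A_ack=200 B_seq=200 B_ack=235
After event 3: A_seq=318 A_ack=200 B_seq=200 B_ack=235
After event 4: A_seq=318 A_ack=200 B_seq=200 B_ack=235
After event 5: A_seq=318 A_ack=200 B_seq=200 B_ack=318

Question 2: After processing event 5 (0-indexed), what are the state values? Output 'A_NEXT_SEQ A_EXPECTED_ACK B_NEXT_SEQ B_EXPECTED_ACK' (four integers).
After event 0: A_seq=145 A_ack=200 B_seq=200 B_ack=145
After event 1: A_seq=235 A_ack=200 B_seq=200 B_ack=235
After event 2: A_seq=253 A_ack=200 B_seq=200 B_ack=235
After event 3: A_seq=318 A_ack=200 B_seq=200 B_ack=235
After event 4: A_seq=318 A_ack=200 B_seq=200 B_ack=235
After event 5: A_seq=318 A_ack=200 B_seq=200 B_ack=318

318 200 200 318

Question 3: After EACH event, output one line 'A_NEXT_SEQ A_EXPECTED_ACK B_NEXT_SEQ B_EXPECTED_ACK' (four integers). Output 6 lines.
145 200 200 145
235 200 200 235
253 200 200 235
318 200 200 235
318 200 200 235
318 200 200 318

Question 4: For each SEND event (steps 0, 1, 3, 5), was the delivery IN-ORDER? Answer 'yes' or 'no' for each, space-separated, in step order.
Step 0: SEND seq=100 -> in-order
Step 1: SEND seq=145 -> in-order
Step 3: SEND seq=253 -> out-of-order
Step 5: SEND seq=235 -> in-order

Answer: yes yes no yes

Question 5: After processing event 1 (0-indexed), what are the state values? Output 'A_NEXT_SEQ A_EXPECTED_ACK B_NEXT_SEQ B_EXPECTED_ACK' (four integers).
After event 0: A_seq=145 A_ack=200 B_seq=200 B_ack=145
After event 1: A_seq=235 A_ack=200 B_seq=200 B_ack=235

235 200 200 235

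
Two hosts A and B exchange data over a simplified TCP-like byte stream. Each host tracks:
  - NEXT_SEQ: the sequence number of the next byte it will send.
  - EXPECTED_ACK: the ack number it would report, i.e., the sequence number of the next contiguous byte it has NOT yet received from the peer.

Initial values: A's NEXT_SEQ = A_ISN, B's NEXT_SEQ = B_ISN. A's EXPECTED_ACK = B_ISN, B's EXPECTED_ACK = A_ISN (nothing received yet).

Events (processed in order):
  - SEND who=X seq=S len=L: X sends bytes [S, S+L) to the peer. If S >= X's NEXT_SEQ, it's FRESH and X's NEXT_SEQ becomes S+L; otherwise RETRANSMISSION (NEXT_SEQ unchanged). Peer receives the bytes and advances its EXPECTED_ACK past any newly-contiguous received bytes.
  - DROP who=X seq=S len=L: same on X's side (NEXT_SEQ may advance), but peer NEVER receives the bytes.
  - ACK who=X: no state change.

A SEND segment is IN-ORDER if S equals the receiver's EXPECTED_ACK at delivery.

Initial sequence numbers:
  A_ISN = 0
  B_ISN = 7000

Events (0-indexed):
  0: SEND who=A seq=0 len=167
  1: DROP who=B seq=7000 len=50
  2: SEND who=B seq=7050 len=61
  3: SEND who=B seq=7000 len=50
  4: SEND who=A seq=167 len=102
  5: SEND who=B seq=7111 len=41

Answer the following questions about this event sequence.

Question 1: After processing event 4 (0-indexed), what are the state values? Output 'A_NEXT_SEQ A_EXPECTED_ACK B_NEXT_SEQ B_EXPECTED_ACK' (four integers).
After event 0: A_seq=167 A_ack=7000 B_seq=7000 B_ack=167
After event 1: A_seq=167 A_ack=7000 B_seq=7050 B_ack=167
After event 2: A_seq=167 A_ack=7000 B_seq=7111 B_ack=167
After event 3: A_seq=167 A_ack=7111 B_seq=7111 B_ack=167
After event 4: A_seq=269 A_ack=7111 B_seq=7111 B_ack=269

269 7111 7111 269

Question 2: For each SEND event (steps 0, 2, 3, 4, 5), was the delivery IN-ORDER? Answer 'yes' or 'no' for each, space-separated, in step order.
Answer: yes no yes yes yes

Derivation:
Step 0: SEND seq=0 -> in-order
Step 2: SEND seq=7050 -> out-of-order
Step 3: SEND seq=7000 -> in-order
Step 4: SEND seq=167 -> in-order
Step 5: SEND seq=7111 -> in-order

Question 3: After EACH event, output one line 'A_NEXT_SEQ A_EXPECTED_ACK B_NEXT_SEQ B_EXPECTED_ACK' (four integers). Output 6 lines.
167 7000 7000 167
167 7000 7050 167
167 7000 7111 167
167 7111 7111 167
269 7111 7111 269
269 7152 7152 269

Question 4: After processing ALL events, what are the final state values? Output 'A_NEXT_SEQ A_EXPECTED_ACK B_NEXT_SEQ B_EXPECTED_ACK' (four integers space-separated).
Answer: 269 7152 7152 269

Derivation:
After event 0: A_seq=167 A_ack=7000 B_seq=7000 B_ack=167
After event 1: A_seq=167 A_ack=7000 B_seq=7050 B_ack=167
After event 2: A_seq=167 A_ack=7000 B_seq=7111 B_ack=167
After event 3: A_seq=167 A_ack=7111 B_seq=7111 B_ack=167
After event 4: A_seq=269 A_ack=7111 B_seq=7111 B_ack=269
After event 5: A_seq=269 A_ack=7152 B_seq=7152 B_ack=269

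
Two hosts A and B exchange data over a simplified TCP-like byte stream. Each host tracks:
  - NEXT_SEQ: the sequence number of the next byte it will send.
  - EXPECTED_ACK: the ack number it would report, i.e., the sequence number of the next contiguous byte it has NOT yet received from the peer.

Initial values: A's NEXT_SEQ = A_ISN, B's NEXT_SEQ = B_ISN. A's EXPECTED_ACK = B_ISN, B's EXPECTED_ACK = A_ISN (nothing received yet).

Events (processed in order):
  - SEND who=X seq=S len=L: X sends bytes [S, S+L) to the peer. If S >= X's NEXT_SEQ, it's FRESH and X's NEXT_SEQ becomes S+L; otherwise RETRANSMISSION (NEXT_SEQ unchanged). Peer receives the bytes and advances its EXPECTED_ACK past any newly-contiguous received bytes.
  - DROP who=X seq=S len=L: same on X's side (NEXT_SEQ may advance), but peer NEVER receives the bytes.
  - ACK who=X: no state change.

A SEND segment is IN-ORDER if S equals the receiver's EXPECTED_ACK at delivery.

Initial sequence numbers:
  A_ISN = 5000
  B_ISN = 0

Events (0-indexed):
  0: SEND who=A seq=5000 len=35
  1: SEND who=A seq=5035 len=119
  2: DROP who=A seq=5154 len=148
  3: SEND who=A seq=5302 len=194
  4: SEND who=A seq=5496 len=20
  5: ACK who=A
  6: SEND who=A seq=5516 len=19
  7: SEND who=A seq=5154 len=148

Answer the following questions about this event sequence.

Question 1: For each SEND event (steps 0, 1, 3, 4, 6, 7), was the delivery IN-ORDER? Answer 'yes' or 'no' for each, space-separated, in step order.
Step 0: SEND seq=5000 -> in-order
Step 1: SEND seq=5035 -> in-order
Step 3: SEND seq=5302 -> out-of-order
Step 4: SEND seq=5496 -> out-of-order
Step 6: SEND seq=5516 -> out-of-order
Step 7: SEND seq=5154 -> in-order

Answer: yes yes no no no yes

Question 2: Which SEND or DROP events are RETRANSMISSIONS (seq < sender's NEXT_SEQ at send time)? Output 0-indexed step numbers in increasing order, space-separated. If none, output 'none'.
Answer: 7

Derivation:
Step 0: SEND seq=5000 -> fresh
Step 1: SEND seq=5035 -> fresh
Step 2: DROP seq=5154 -> fresh
Step 3: SEND seq=5302 -> fresh
Step 4: SEND seq=5496 -> fresh
Step 6: SEND seq=5516 -> fresh
Step 7: SEND seq=5154 -> retransmit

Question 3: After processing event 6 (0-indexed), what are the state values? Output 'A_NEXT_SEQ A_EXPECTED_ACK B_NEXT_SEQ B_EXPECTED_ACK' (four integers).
After event 0: A_seq=5035 A_ack=0 B_seq=0 B_ack=5035
After event 1: A_seq=5154 A_ack=0 B_seq=0 B_ack=5154
After event 2: A_seq=5302 A_ack=0 B_seq=0 B_ack=5154
After event 3: A_seq=5496 A_ack=0 B_seq=0 B_ack=5154
After event 4: A_seq=5516 A_ack=0 B_seq=0 B_ack=5154
After event 5: A_seq=5516 A_ack=0 B_seq=0 B_ack=5154
After event 6: A_seq=5535 A_ack=0 B_seq=0 B_ack=5154

5535 0 0 5154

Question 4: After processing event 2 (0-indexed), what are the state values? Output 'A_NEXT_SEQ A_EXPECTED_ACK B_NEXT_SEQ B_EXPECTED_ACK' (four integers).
After event 0: A_seq=5035 A_ack=0 B_seq=0 B_ack=5035
After event 1: A_seq=5154 A_ack=0 B_seq=0 B_ack=5154
After event 2: A_seq=5302 A_ack=0 B_seq=0 B_ack=5154

5302 0 0 5154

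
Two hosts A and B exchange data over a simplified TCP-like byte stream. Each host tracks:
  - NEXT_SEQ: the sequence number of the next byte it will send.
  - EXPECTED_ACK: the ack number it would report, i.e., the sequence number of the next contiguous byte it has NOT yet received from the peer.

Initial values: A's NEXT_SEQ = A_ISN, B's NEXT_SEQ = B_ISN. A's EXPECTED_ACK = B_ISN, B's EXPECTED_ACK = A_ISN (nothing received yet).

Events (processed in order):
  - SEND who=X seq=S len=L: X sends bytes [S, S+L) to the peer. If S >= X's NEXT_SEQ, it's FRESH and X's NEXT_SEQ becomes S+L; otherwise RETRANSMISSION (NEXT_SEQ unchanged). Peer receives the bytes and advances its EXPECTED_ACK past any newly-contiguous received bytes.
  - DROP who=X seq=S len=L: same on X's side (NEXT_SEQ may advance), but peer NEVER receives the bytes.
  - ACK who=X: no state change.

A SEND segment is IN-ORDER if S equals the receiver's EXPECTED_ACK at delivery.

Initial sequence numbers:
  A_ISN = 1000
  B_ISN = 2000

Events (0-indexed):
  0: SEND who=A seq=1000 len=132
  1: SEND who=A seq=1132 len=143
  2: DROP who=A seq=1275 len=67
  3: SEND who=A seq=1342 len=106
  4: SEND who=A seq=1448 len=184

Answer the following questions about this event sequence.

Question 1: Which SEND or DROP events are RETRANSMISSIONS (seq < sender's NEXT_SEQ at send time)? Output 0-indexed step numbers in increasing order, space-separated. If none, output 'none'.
Step 0: SEND seq=1000 -> fresh
Step 1: SEND seq=1132 -> fresh
Step 2: DROP seq=1275 -> fresh
Step 3: SEND seq=1342 -> fresh
Step 4: SEND seq=1448 -> fresh

Answer: none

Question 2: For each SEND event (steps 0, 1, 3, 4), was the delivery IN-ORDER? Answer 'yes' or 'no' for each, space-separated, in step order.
Step 0: SEND seq=1000 -> in-order
Step 1: SEND seq=1132 -> in-order
Step 3: SEND seq=1342 -> out-of-order
Step 4: SEND seq=1448 -> out-of-order

Answer: yes yes no no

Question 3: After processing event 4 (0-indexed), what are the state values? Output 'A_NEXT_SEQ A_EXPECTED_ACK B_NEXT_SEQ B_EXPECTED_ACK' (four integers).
After event 0: A_seq=1132 A_ack=2000 B_seq=2000 B_ack=1132
After event 1: A_seq=1275 A_ack=2000 B_seq=2000 B_ack=1275
After event 2: A_seq=1342 A_ack=2000 B_seq=2000 B_ack=1275
After event 3: A_seq=1448 A_ack=2000 B_seq=2000 B_ack=1275
After event 4: A_seq=1632 A_ack=2000 B_seq=2000 B_ack=1275

1632 2000 2000 1275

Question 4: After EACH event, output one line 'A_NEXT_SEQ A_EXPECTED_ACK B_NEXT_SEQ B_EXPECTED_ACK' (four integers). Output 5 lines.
1132 2000 2000 1132
1275 2000 2000 1275
1342 2000 2000 1275
1448 2000 2000 1275
1632 2000 2000 1275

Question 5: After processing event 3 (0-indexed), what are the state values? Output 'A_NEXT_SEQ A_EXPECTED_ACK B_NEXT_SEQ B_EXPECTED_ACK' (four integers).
After event 0: A_seq=1132 A_ack=2000 B_seq=2000 B_ack=1132
After event 1: A_seq=1275 A_ack=2000 B_seq=2000 B_ack=1275
After event 2: A_seq=1342 A_ack=2000 B_seq=2000 B_ack=1275
After event 3: A_seq=1448 A_ack=2000 B_seq=2000 B_ack=1275

1448 2000 2000 1275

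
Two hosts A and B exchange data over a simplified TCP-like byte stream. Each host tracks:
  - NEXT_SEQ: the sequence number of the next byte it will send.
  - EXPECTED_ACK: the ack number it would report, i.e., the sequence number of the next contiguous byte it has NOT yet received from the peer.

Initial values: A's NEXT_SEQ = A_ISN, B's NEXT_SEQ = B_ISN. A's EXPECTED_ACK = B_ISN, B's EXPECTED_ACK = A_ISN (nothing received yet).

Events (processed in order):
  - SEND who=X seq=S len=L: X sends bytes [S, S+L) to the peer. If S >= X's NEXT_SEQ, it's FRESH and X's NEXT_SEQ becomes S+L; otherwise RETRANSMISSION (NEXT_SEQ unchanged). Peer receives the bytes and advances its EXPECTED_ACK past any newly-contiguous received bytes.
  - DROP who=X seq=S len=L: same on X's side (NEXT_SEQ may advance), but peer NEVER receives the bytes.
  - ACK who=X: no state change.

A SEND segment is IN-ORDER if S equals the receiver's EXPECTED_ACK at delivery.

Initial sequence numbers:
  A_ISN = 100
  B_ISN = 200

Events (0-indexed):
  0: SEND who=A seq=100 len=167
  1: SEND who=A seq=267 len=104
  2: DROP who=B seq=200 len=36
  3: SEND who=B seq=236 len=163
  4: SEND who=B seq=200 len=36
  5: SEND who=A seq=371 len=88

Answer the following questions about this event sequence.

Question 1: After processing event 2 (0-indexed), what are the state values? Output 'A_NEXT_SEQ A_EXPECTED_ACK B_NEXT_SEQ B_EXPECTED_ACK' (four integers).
After event 0: A_seq=267 A_ack=200 B_seq=200 B_ack=267
After event 1: A_seq=371 A_ack=200 B_seq=200 B_ack=371
After event 2: A_seq=371 A_ack=200 B_seq=236 B_ack=371

371 200 236 371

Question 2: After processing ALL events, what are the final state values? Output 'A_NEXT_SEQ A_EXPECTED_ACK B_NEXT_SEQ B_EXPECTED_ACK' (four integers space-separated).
Answer: 459 399 399 459

Derivation:
After event 0: A_seq=267 A_ack=200 B_seq=200 B_ack=267
After event 1: A_seq=371 A_ack=200 B_seq=200 B_ack=371
After event 2: A_seq=371 A_ack=200 B_seq=236 B_ack=371
After event 3: A_seq=371 A_ack=200 B_seq=399 B_ack=371
After event 4: A_seq=371 A_ack=399 B_seq=399 B_ack=371
After event 5: A_seq=459 A_ack=399 B_seq=399 B_ack=459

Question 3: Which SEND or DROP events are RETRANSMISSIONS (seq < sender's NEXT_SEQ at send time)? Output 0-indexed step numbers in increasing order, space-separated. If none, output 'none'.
Answer: 4

Derivation:
Step 0: SEND seq=100 -> fresh
Step 1: SEND seq=267 -> fresh
Step 2: DROP seq=200 -> fresh
Step 3: SEND seq=236 -> fresh
Step 4: SEND seq=200 -> retransmit
Step 5: SEND seq=371 -> fresh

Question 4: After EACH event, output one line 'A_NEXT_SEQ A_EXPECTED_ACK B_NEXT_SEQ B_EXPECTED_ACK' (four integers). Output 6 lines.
267 200 200 267
371 200 200 371
371 200 236 371
371 200 399 371
371 399 399 371
459 399 399 459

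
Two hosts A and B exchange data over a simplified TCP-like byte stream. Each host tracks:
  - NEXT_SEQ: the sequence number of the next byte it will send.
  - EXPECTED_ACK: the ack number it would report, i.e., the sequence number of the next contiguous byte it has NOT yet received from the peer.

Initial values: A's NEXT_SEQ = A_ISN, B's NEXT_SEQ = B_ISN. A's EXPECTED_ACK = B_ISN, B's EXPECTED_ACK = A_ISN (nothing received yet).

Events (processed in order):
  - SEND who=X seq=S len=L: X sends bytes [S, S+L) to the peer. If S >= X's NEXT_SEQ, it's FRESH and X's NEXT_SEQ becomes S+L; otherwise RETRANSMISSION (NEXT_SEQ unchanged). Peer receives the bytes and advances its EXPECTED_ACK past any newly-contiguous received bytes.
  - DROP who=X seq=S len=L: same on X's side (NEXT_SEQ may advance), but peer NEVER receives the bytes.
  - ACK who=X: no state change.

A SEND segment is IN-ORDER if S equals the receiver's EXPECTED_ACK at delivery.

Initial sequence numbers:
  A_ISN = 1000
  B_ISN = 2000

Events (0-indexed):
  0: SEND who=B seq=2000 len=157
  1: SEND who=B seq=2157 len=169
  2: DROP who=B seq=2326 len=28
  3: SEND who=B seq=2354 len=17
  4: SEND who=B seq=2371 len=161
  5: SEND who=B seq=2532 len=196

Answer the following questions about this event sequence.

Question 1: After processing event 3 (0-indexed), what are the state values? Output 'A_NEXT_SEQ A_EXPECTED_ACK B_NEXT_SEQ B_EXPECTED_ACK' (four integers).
After event 0: A_seq=1000 A_ack=2157 B_seq=2157 B_ack=1000
After event 1: A_seq=1000 A_ack=2326 B_seq=2326 B_ack=1000
After event 2: A_seq=1000 A_ack=2326 B_seq=2354 B_ack=1000
After event 3: A_seq=1000 A_ack=2326 B_seq=2371 B_ack=1000

1000 2326 2371 1000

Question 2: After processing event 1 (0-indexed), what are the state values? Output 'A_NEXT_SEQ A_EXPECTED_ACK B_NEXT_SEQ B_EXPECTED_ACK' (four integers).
After event 0: A_seq=1000 A_ack=2157 B_seq=2157 B_ack=1000
After event 1: A_seq=1000 A_ack=2326 B_seq=2326 B_ack=1000

1000 2326 2326 1000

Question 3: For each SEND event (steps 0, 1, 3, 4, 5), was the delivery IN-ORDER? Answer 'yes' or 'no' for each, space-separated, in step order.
Answer: yes yes no no no

Derivation:
Step 0: SEND seq=2000 -> in-order
Step 1: SEND seq=2157 -> in-order
Step 3: SEND seq=2354 -> out-of-order
Step 4: SEND seq=2371 -> out-of-order
Step 5: SEND seq=2532 -> out-of-order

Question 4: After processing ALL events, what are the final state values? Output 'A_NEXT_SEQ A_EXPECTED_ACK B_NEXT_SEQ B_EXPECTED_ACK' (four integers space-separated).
After event 0: A_seq=1000 A_ack=2157 B_seq=2157 B_ack=1000
After event 1: A_seq=1000 A_ack=2326 B_seq=2326 B_ack=1000
After event 2: A_seq=1000 A_ack=2326 B_seq=2354 B_ack=1000
After event 3: A_seq=1000 A_ack=2326 B_seq=2371 B_ack=1000
After event 4: A_seq=1000 A_ack=2326 B_seq=2532 B_ack=1000
After event 5: A_seq=1000 A_ack=2326 B_seq=2728 B_ack=1000

Answer: 1000 2326 2728 1000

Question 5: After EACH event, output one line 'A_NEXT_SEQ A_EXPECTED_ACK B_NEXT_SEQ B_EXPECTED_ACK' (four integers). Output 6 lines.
1000 2157 2157 1000
1000 2326 2326 1000
1000 2326 2354 1000
1000 2326 2371 1000
1000 2326 2532 1000
1000 2326 2728 1000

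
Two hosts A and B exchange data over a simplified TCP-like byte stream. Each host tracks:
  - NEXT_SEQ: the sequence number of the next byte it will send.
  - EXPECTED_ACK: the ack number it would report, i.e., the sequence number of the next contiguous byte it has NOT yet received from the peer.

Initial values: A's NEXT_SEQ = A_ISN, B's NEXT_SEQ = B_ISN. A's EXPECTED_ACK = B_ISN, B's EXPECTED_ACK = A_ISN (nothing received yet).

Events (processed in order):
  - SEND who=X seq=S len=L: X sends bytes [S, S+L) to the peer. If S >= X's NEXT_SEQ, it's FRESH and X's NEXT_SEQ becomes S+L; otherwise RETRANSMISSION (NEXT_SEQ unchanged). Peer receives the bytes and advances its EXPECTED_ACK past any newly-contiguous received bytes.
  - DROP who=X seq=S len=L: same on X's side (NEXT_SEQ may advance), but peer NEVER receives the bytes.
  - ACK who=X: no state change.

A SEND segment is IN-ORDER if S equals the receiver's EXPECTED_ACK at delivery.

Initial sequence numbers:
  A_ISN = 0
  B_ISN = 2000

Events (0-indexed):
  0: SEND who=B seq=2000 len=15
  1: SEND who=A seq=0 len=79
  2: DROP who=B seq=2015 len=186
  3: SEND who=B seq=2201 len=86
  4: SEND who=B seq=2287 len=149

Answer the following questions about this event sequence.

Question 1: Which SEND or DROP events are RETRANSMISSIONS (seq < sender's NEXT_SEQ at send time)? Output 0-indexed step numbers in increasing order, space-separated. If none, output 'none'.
Step 0: SEND seq=2000 -> fresh
Step 1: SEND seq=0 -> fresh
Step 2: DROP seq=2015 -> fresh
Step 3: SEND seq=2201 -> fresh
Step 4: SEND seq=2287 -> fresh

Answer: none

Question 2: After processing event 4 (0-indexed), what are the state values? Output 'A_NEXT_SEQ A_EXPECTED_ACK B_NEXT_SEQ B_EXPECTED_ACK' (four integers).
After event 0: A_seq=0 A_ack=2015 B_seq=2015 B_ack=0
After event 1: A_seq=79 A_ack=2015 B_seq=2015 B_ack=79
After event 2: A_seq=79 A_ack=2015 B_seq=2201 B_ack=79
After event 3: A_seq=79 A_ack=2015 B_seq=2287 B_ack=79
After event 4: A_seq=79 A_ack=2015 B_seq=2436 B_ack=79

79 2015 2436 79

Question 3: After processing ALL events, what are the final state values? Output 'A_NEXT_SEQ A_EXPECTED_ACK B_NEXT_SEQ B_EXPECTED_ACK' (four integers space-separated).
After event 0: A_seq=0 A_ack=2015 B_seq=2015 B_ack=0
After event 1: A_seq=79 A_ack=2015 B_seq=2015 B_ack=79
After event 2: A_seq=79 A_ack=2015 B_seq=2201 B_ack=79
After event 3: A_seq=79 A_ack=2015 B_seq=2287 B_ack=79
After event 4: A_seq=79 A_ack=2015 B_seq=2436 B_ack=79

Answer: 79 2015 2436 79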